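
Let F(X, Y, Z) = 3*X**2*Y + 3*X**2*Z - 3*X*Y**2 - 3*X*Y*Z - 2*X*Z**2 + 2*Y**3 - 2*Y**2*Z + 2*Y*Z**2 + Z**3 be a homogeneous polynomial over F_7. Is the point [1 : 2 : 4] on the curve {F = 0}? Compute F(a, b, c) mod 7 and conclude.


F(1,2,4) ≡ 6 (mod 7); P is NOT on the curve.

Evaluate F(1, 2, 4) term-by-term (mod 7).
  3*X**2*Y ↦ 3·1·2·1 = 6
  3*X**2*Z ↦ 3·1·1·4 = 12
  -3*X*Y**2 ↦ -3·1·4·1 = -12
  -3*X*Y*Z ↦ -3·1·2·4 = -24
  -2*X*Z**2 ↦ -2·1·1·16 = -32
  2*Y**3 ↦ 2·1·8·1 = 16
  -2*Y**2*Z ↦ -2·1·4·4 = -32
  2*Y*Z**2 ↦ 2·1·2·16 = 64
  Z**3 ↦ 1·1·1·64 = 64
Sum: F(1, 2, 4) = (6) + (12) + (-12) + (-24) + (-32) + (16) + (-32) + (64) + (64) = 62.
Reducing mod 7: 62 ≡ 6 (mod 7).
Since F(a, b, c) ≡ 6 ≠ 0 (mod 7), P does NOT lie on the curve.


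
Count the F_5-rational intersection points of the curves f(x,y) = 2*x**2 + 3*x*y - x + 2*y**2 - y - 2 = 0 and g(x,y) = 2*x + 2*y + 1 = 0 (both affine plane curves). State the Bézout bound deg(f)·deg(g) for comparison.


Common zeros: ∅; count = 0; Bézout bound = 2.

deg(f) = 2, deg(g) = 1, so Bézout bound = 2.
Scan x ∈ F_5. For each x, list the y ∈ F_5 with f(x, y) ≡ 0 and those with g(x, y) ≡ 0 (mod 5); the common zeros in that column are the intersection.
  x = 0: f ≡ 0 at y ∈ ∅; g ≡ 0 at y ∈ {2}; common: ∅.
  x = 1: f ≡ 0 at y ∈ ∅; g ≡ 0 at y ∈ {1}; common: ∅.
  x = 2: f ≡ 0 at y ∈ ∅; g ≡ 0 at y ∈ {0}; common: ∅.
  x = 3: f ≡ 0 at y ∈ {3}; g ≡ 0 at y ∈ {4}; common: ∅.
  x = 4: f ≡ 0 at y ∈ ∅; g ≡ 0 at y ∈ {3}; common: ∅.
Collecting: common zeros = ∅, so the count is 0.
Comparison with the Bézout bound: 0 ≤ 2 = deg(f)·deg(g), as expected for curves with no common component (the affine F_5-count falls short of the bound because intersections may lie at infinity, over extension fields, or carry multiplicity).


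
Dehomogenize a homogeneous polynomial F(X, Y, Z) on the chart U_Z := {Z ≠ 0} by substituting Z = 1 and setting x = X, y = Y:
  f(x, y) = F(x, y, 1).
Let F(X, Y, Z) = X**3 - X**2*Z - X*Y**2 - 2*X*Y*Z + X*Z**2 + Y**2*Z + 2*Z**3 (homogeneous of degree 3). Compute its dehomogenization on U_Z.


f(x, y) = x**3 - x**2 - x*y**2 - 2*x*y + x + y**2 + 2

On U_Z we set Z = 1. Each monomial c·X^i·Y^j·Z^k in F becomes c·x^i·y^j·1^k = c·x^i·y^j.
Substituting Z = 1: F(X, Y, 1) = x**3 - x**2 - x*y**2 - 2*x*y + x + y**2 + 2.
Note: deg(f) ≤ deg(F) = 3; strict inequality happens when F is divisible by Z (lost terms).


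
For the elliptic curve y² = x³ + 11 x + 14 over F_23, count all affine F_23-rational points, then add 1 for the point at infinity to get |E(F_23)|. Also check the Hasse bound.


Affine points = {(1, 7), (1, 16), (8, 4), (8, 19), (13, 10), (13, 13), (15, 9), (15, 14), (16, 10), (16, 13), (17, 10), (17, 13), (18, 8), (18, 15), (20, 0), (22, 5), (22, 18)}; affine count = 17; |E(F_23)| = 18.

Discriminant check: Δ ∝ 4a³ + 27b² = 4·11³ + 27·14² = 4·1331 + 27·196 ≡ 13 (mod 23). Nonzero ⇒ E is nonsingular.
For each x ∈ F_23, compute rhs = x³ + 11·x + 14 mod 23, then count y ∈ F_23 with y² ≡ rhs.
  x = 0: rhs = 14, matching y values: none (0 points).
  x = 1: rhs = 3, matching y values: 7, 16 (2 points).
  x = 2: rhs = 21, matching y values: none (0 points).
  x = 3: rhs = 5, matching y values: none (0 points).
  x = 4: rhs = 7, matching y values: none (0 points).
  x = 5: rhs = 10, matching y values: none (0 points).
  x = 6: rhs = 20, matching y values: none (0 points).
  x = 7: rhs = 20, matching y values: none (0 points).
  x = 8: rhs = 16, matching y values: 4, 19 (2 points).
  x = 9: rhs = 14, matching y values: none (0 points).
  x = 10: rhs = 20, matching y values: none (0 points).
  x = 11: rhs = 17, matching y values: none (0 points).
  x = 12: rhs = 11, matching y values: none (0 points).
  x = 13: rhs = 8, matching y values: 10, 13 (2 points).
  x = 14: rhs = 14, matching y values: none (0 points).
  x = 15: rhs = 12, matching y values: 9, 14 (2 points).
  x = 16: rhs = 8, matching y values: 10, 13 (2 points).
  x = 17: rhs = 8, matching y values: 10, 13 (2 points).
  x = 18: rhs = 18, matching y values: 8, 15 (2 points).
  x = 19: rhs = 21, matching y values: none (0 points).
  x = 20: rhs = 0, matching y values: 0 (1 points).
  x = 21: rhs = 7, matching y values: none (0 points).
  x = 22: rhs = 2, matching y values: 5, 18 (2 points).
Total affine count: 17.
Full point count |E(F_23)| = 17 + 1 = 18.
Hasse bound: |18 − (23+1)| = |-6| = 6 ≤ 2√23 ≈ 9.5917 ✓.


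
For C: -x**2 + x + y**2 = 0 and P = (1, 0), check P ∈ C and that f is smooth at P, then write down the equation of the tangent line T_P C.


Tangent line at P: 1 - x = 0.

Step 1: f(1, 0) = 0, so P lies on C.
Step 2: partial derivatives
  f_x(x, y) = 1 - 2*x, f_y(x, y) = 2*y.
  f_x(P) = -1, f_y(P) = 0 (gradient nonzero, so P is smooth).
Step 3: tangent line at P: -1·(x − 1) + 0·(y − 0) = 0.
Expanding: 1 - x = 0.


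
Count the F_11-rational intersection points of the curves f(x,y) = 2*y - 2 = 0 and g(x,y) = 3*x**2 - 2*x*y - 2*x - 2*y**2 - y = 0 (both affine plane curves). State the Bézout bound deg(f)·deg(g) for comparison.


Common zeros: ∅; count = 0; Bézout bound = 2.

deg(f) = 1, deg(g) = 2, so Bézout bound = 2.
Scan x ∈ F_11. For each x, list the y ∈ F_11 with f(x, y) ≡ 0 and those with g(x, y) ≡ 0 (mod 11); the common zeros in that column are the intersection.
  x = 0: f ≡ 0 at y ∈ {1}; g ≡ 0 at y ∈ {0, 5}; common: ∅.
  x = 1: f ≡ 0 at y ∈ {1}; g ≡ 0 at y ∈ ∅; common: ∅.
  x = 2: f ≡ 0 at y ∈ {1}; g ≡ 0 at y ∈ {4, 10}; common: ∅.
  x = 3: f ≡ 0 at y ∈ {1}; g ≡ 0 at y ∈ ∅; common: ∅.
  x = 4: f ≡ 0 at y ∈ {1}; g ≡ 0 at y ∈ {5, 7}; common: ∅.
  x = 5: f ≡ 0 at y ∈ {1}; g ≡ 0 at y ∈ {4, 7}; common: ∅.
  x = 6: f ≡ 0 at y ∈ {1}; g ≡ 0 at y ∈ ∅; common: ∅.
  x = 7: f ≡ 0 at y ∈ {1}; g ≡ 0 at y ∈ ∅; common: ∅.
  x = 8: f ≡ 0 at y ∈ {1}; g ≡ 0 at y ∈ {0, 8}; common: ∅.
  x = 9: f ≡ 0 at y ∈ {1}; g ≡ 0 at y ∈ {8, 10}; common: ∅.
  x = 10: f ≡ 0 at y ∈ {1}; g ≡ 0 at y ∈ ∅; common: ∅.
Collecting: common zeros = ∅, so the count is 0.
Comparison with the Bézout bound: 0 ≤ 2 = deg(f)·deg(g), as expected for curves with no common component (the affine F_11-count falls short of the bound because intersections may lie at infinity, over extension fields, or carry multiplicity).


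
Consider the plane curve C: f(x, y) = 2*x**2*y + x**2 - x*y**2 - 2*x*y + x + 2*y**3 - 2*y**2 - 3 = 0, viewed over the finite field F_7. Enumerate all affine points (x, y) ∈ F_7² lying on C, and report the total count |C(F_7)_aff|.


Affine F_7-points: {(0, 6), (2, 6), (3, 4), (5, 4)}; count = 4.

For each of the 49 pairs (x, y) ∈ F_7², evaluate f(x, y) mod 7. Record the zeros.
  x = 0: [0↦4, 1↦4, 2↦5, 3↦5, 4↦2, 5↦1, 6↦0]  zeros at y ∈ {6}
  x = 1: [0↦6, 1↦5, 2↦3, 3↦5, 4↦2, 5↦6, 6↦1]  zeros at y ∈ ∅
  x = 2: [0↦3, 1↦5, 2↦4, 3↦5, 4↦6, 5↦5, 6↦0]  zeros at y ∈ {6}
  x = 3: [0↦2, 1↦4, 2↦1, 3↦5, 4↦0, 5↦5, 6↦4]  zeros at y ∈ {4}
  x = 4: [0↦3, 1↦2, 2↦1, 3↦5, 4↦5, 5↦6, 6↦6]  zeros at y ∈ ∅
  x = 5: [0↦6, 1↦6, 2↦4, 3↦5, 4↦0, 5↦1, 6↦6]  zeros at y ∈ {4}
  x = 6: [0↦4, 1↦2, 2↦3, 3↦5, 4↦6, 5↦4, 6↦4]  zeros at y ∈ ∅
Collecting zeros: affine points = {(0, 6), (2, 6), (3, 4), (5, 4)}.
Total count |C(F_7)_aff| = 4.


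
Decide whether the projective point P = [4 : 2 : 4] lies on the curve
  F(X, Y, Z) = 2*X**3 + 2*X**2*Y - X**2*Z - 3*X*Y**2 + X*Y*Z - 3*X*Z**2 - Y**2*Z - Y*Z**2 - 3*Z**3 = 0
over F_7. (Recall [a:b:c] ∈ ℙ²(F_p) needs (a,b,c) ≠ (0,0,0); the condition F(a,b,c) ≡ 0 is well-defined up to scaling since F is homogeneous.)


F(4,2,4) ≡ 2 (mod 7); P is NOT on the curve.

Evaluate F(4, 2, 4) term-by-term (mod 7).
  2*X**3 ↦ 2·64·1·1 = 128
  2*X**2*Y ↦ 2·16·2·1 = 64
  -X**2*Z ↦ -1·16·1·4 = -64
  -3*X*Y**2 ↦ -3·4·4·1 = -48
  X*Y*Z ↦ 1·4·2·4 = 32
  -3*X*Z**2 ↦ -3·4·1·16 = -192
  -Y**2*Z ↦ -1·1·4·4 = -16
  -Y*Z**2 ↦ -1·1·2·16 = -32
  -3*Z**3 ↦ -3·1·1·64 = -192
Sum: F(4, 2, 4) = (128) + (64) + (-64) + (-48) + (32) + (-192) + (-16) + (-32) + (-192) = -320.
Reducing mod 7: -320 ≡ 2 (mod 7).
Since F(a, b, c) ≡ 2 ≠ 0 (mod 7), P does NOT lie on the curve.


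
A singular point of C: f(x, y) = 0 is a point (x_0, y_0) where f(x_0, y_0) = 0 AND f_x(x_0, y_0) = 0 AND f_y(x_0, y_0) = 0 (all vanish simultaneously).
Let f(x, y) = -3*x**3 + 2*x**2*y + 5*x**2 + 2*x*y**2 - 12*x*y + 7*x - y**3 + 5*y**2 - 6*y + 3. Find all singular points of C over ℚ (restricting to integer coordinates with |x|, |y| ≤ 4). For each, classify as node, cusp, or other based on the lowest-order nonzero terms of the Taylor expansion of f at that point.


Singular points: {(1, 2)}; classification: cusp.

Compute partial derivatives:
  f_x = -9*x**2 + 4*x*y + 10*x + 2*y**2 - 12*y + 7.
  f_y = 2*x**2 + 4*x*y - 12*x - 3*y**2 + 10*y - 6.
Scan x_0 ∈ {−4, ..., 4}. For each x_0, f_y(x_0, y) is a polynomial in y; find its integer roots y ∈ {−4, ..., 4}, then test f_x and f at those candidates.
  x = -4: f_y(-4, y) = -3*y**2 - 6*y + 74; no integer root y with |y| ≤ 4.
  x = -3: f_y(-3, y) = -3*y**2 - 2*y + 48; no integer root y with |y| ≤ 4.
  x = -2: f_y(-2, y) = -3*y**2 + 2*y + 26; no integer root y with |y| ≤ 4.
  x = -1: f_y(-1, y) = -3*y**2 + 6*y + 8; no integer root y with |y| ≤ 4.
  x = 0: f_y(0, y) = -3*y**2 + 10*y - 6; no integer root y with |y| ≤ 4.
  x = 1: f_y(1, y) = -3*y**2 + 14*y - 16; vanishes at y ∈ {2}. (1, 2): f_x = 0, f = 0 — SINGULAR.
  x = 2: f_y(2, y) = -3*y**2 + 18*y - 22; no integer root y with |y| ≤ 4.
  x = 3: f_y(3, y) = -3*y**2 + 22*y - 24; no integer root y with |y| ≤ 4.
  x = 4: f_y(4, y) = -3*y**2 + 26*y - 22; no integer root y with |y| ≤ 4.
Only singular point on the grid: (1, 2).
Classify: substitute x = 1 + u, y = 2 + v and expand: f = -3*u**3 + 2*u**2*v + 2*u*v**2 - v**3 + v**2.
No constant or linear terms (consistent with a singular point). Quadratic part: v**2. Cubic part: -3*u**3 + 2*u**2*v + 2*u*v**2 - v**3.
The quadratic part v**2 is a perfect square, so there is a single (double) tangent line v = 0, i.e. y = 2. Restricting the cubic part to that line (v = 0) leaves -3*u**3 ≠ 0, so f is not divisible by v and the branch is v² ≈ 3*u**3 to lowest order — this is a cusp.
Classification: cusp.


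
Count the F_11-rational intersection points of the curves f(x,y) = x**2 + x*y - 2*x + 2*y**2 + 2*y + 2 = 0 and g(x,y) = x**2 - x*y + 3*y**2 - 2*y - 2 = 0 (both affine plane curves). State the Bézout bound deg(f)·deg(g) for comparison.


Common zeros: {(7, 5)}; count = 1; Bézout bound = 4.

deg(f) = 2, deg(g) = 2, so Bézout bound = 4.
Scan x ∈ F_11. For each x, list the y ∈ F_11 with f(x, y) ≡ 0 and those with g(x, y) ≡ 0 (mod 11); the common zeros in that column are the intersection.
  x = 0: f ≡ 0 at y ∈ ∅; g ≡ 0 at y ∈ ∅; common: ∅.
  x = 1: f ≡ 0 at y ∈ {5, 10}; g ≡ 0 at y ∈ ∅; common: ∅.
  x = 2: f ≡ 0 at y ∈ {10}; g ≡ 0 at y ∈ {7, 9}; common: ∅.
  x = 3: f ≡ 0 at y ∈ ∅; g ≡ 0 at y ∈ ∅; common: ∅.
  x = 4: f ≡ 0 at y ∈ {4}; g ≡ 0 at y ∈ {1}; common: ∅.
  x = 5: f ≡ 0 at y ∈ {4, 9}; g ≡ 0 at y ∈ {7, 10}; common: ∅.
  x = 6: f ≡ 0 at y ∈ ∅; g ≡ 0 at y ∈ ∅; common: ∅.
  x = 7: f ≡ 0 at y ∈ {5, 7}; g ≡ 0 at y ∈ {5, 9}; common: {5}.
  x = 8: f ≡ 0 at y ∈ ∅; g ≡ 0 at y ∈ {1, 6}; common: ∅.
  x = 9: f ≡ 0 at y ∈ ∅; g ≡ 0 at y ∈ {5, 6}; common: ∅.
  x = 10: f ≡ 0 at y ∈ {7, 9}; g ≡ 0 at y ∈ ∅; common: ∅.
Collecting: common zeros = {(7, 5)}, so the count is 1.
Comparison with the Bézout bound: 1 ≤ 4 = deg(f)·deg(g), as expected for curves with no common component (the affine F_11-count falls short of the bound because intersections may lie at infinity, over extension fields, or carry multiplicity).


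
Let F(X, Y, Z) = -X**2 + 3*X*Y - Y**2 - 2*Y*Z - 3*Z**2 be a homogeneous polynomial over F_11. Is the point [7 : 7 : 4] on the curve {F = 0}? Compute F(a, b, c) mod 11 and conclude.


F(7,7,4) ≡ 0 (mod 11); P is on the curve.

Evaluate F(7, 7, 4) term-by-term (mod 11).
  -X**2 ↦ -1·49·1·1 = -49
  3*X*Y ↦ 3·7·7·1 = 147
  -Y**2 ↦ -1·1·49·1 = -49
  -2*Y*Z ↦ -2·1·7·4 = -56
  -3*Z**2 ↦ -3·1·1·16 = -48
Sum: F(7, 7, 4) = (-49) + (147) + (-49) + (-56) + (-48) = -55.
Reducing mod 11: -55 ≡ 0 (mod 11).
Since F(a, b, c) ≡ 0 (mod 11), P lies on the curve.


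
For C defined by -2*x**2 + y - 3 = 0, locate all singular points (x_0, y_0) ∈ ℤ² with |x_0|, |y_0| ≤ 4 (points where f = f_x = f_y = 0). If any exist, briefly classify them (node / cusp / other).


No singular points in the scanned grid; C is smooth there.

Compute partial derivatives:
  f_x = -4*x.
  f_y = 1.
f_y = 1 is a nonzero constant, so f_y never vanishes: no point (x, y) can satisfy f = f_x = f_y = 0. In particular no (x, y) ∈ {−4, ..., 4}² is singular; the curve is smooth.


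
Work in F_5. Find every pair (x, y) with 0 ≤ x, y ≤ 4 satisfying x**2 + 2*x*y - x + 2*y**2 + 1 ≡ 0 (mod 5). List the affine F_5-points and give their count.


Affine F_5-points: {(1, 1), (1, 3), (3, 1), (4, 3)}; count = 4.

For each of the 25 pairs (x, y) ∈ F_5², evaluate f(x, y) mod 5. Record the zeros.
  x = 0: [0↦1, 1↦3, 2↦4, 3↦4, 4↦3]  zeros at y ∈ ∅
  x = 1: [0↦1, 1↦0, 2↦3, 3↦0, 4↦1]  zeros at y ∈ {1, 3}
  x = 2: [0↦3, 1↦4, 2↦4, 3↦3, 4↦1]  zeros at y ∈ ∅
  x = 3: [0↦2, 1↦0, 2↦2, 3↦3, 4↦3]  zeros at y ∈ {1}
  x = 4: [0↦3, 1↦3, 2↦2, 3↦0, 4↦2]  zeros at y ∈ {3}
Collecting zeros: affine points = {(1, 1), (1, 3), (3, 1), (4, 3)}.
Total count |C(F_5)_aff| = 4.


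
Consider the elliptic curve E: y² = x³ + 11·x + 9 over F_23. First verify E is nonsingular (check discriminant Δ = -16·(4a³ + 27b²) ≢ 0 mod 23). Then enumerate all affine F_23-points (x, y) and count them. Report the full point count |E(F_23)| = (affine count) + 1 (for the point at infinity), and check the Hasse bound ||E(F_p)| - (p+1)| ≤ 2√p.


Affine points = {(0, 3), (0, 20), (2, 4), (2, 19), (3, 0), (4, 5), (4, 18), (9, 3), (9, 20), (11, 9), (11, 14), (12, 11), (12, 12), (13, 7), (13, 16), (14, 3), (14, 20), (16, 7), (16, 16), (17, 7), (17, 16), (18, 6), (18, 17), (19, 4), (19, 19), (20, 8), (20, 15), (21, 5), (21, 18)}; affine count = 29; |E(F_23)| = 30.

Discriminant check: Δ ∝ 4a³ + 27b² = 4·11³ + 27·9² = 4·1331 + 27·81 ≡ 13 (mod 23). Nonzero ⇒ E is nonsingular.
For each x ∈ F_23, compute rhs = x³ + 11·x + 9 mod 23, then count y ∈ F_23 with y² ≡ rhs.
  x = 0: rhs = 9, matching y values: 3, 20 (2 points).
  x = 1: rhs = 21, matching y values: none (0 points).
  x = 2: rhs = 16, matching y values: 4, 19 (2 points).
  x = 3: rhs = 0, matching y values: 0 (1 points).
  x = 4: rhs = 2, matching y values: 5, 18 (2 points).
  x = 5: rhs = 5, matching y values: none (0 points).
  x = 6: rhs = 15, matching y values: none (0 points).
  x = 7: rhs = 15, matching y values: none (0 points).
  x = 8: rhs = 11, matching y values: none (0 points).
  x = 9: rhs = 9, matching y values: 3, 20 (2 points).
  x = 10: rhs = 15, matching y values: none (0 points).
  x = 11: rhs = 12, matching y values: 9, 14 (2 points).
  x = 12: rhs = 6, matching y values: 11, 12 (2 points).
  x = 13: rhs = 3, matching y values: 7, 16 (2 points).
  x = 14: rhs = 9, matching y values: 3, 20 (2 points).
  x = 15: rhs = 7, matching y values: none (0 points).
  x = 16: rhs = 3, matching y values: 7, 16 (2 points).
  x = 17: rhs = 3, matching y values: 7, 16 (2 points).
  x = 18: rhs = 13, matching y values: 6, 17 (2 points).
  x = 19: rhs = 16, matching y values: 4, 19 (2 points).
  x = 20: rhs = 18, matching y values: 8, 15 (2 points).
  x = 21: rhs = 2, matching y values: 5, 18 (2 points).
  x = 22: rhs = 20, matching y values: none (0 points).
Total affine count: 29.
Full point count |E(F_23)| = 29 + 1 = 30.
Hasse bound: |30 − (23+1)| = |6| = 6 ≤ 2√23 ≈ 9.5917 ✓.


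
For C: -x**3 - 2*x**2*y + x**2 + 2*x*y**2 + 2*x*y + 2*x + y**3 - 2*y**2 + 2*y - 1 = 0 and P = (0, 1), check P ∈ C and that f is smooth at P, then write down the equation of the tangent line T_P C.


Tangent line at P: 6*x + y - 1 = 0.

Step 1: f(0, 1) = 0, so P lies on C.
Step 2: partial derivatives
  f_x(x, y) = -3*x**2 - 4*x*y + 2*x + 2*y**2 + 2*y + 2, f_y(x, y) = -2*x**2 + 4*x*y + 2*x + 3*y**2 - 4*y + 2.
  f_x(P) = 6, f_y(P) = 1 (gradient nonzero, so P is smooth).
Step 3: tangent line at P: 6·(x − 0) + 1·(y − 1) = 0.
Expanding: 6*x + y - 1 = 0.


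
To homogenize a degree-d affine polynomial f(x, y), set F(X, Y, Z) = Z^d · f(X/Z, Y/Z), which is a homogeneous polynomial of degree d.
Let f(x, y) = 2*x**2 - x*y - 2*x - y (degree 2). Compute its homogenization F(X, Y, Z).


F(X, Y, Z) = 2*X**2 - X*Y - 2*X*Z - Y*Z

deg(f) = 2.
Substitute x = X/Z, y = Y/Z into f, then multiply by Z^2.
  monomial 2·x^2·y^0 ↦ 2·X^2·Y^0·Z^0.
  monomial -1·x^1·y^1 ↦ -1·X^1·Y^1·Z^0.
  monomial -2·x^1·y^0 ↦ -2·X^1·Y^0·Z^1.
  monomial -1·x^0·y^1 ↦ -1·X^0·Y^1·Z^1.
Collecting: F(X, Y, Z) = 2*X**2 - X*Y - 2*X*Z - Y*Z.


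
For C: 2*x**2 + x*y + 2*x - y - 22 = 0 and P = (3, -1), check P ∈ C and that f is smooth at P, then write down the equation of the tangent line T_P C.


Tangent line at P: 13*x + 2*y - 37 = 0.

Step 1: f(3, -1) = 0, so P lies on C.
Step 2: partial derivatives
  f_x(x, y) = 4*x + y + 2, f_y(x, y) = x - 1.
  f_x(P) = 13, f_y(P) = 2 (gradient nonzero, so P is smooth).
Step 3: tangent line at P: 13·(x − 3) + 2·(y − -1) = 0.
Expanding: 13*x + 2*y - 37 = 0.


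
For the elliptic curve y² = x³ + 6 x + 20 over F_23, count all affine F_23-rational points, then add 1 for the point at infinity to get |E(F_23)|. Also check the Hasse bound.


Affine points = {(1, 2), (1, 21), (4, 4), (4, 19), (12, 7), (12, 16), (13, 8), (13, 15), (15, 9), (15, 14), (16, 7), (16, 16), (18, 7), (18, 16), (19, 1), (19, 22), (21, 0), (22, 6), (22, 17)}; affine count = 19; |E(F_23)| = 20.

Discriminant check: Δ ∝ 4a³ + 27b² = 4·6³ + 27·20² = 4·216 + 27·400 ≡ 3 (mod 23). Nonzero ⇒ E is nonsingular.
For each x ∈ F_23, compute rhs = x³ + 6·x + 20 mod 23, then count y ∈ F_23 with y² ≡ rhs.
  x = 0: rhs = 20, matching y values: none (0 points).
  x = 1: rhs = 4, matching y values: 2, 21 (2 points).
  x = 2: rhs = 17, matching y values: none (0 points).
  x = 3: rhs = 19, matching y values: none (0 points).
  x = 4: rhs = 16, matching y values: 4, 19 (2 points).
  x = 5: rhs = 14, matching y values: none (0 points).
  x = 6: rhs = 19, matching y values: none (0 points).
  x = 7: rhs = 14, matching y values: none (0 points).
  x = 8: rhs = 5, matching y values: none (0 points).
  x = 9: rhs = 21, matching y values: none (0 points).
  x = 10: rhs = 22, matching y values: none (0 points).
  x = 11: rhs = 14, matching y values: none (0 points).
  x = 12: rhs = 3, matching y values: 7, 16 (2 points).
  x = 13: rhs = 18, matching y values: 8, 15 (2 points).
  x = 14: rhs = 19, matching y values: none (0 points).
  x = 15: rhs = 12, matching y values: 9, 14 (2 points).
  x = 16: rhs = 3, matching y values: 7, 16 (2 points).
  x = 17: rhs = 21, matching y values: none (0 points).
  x = 18: rhs = 3, matching y values: 7, 16 (2 points).
  x = 19: rhs = 1, matching y values: 1, 22 (2 points).
  x = 20: rhs = 21, matching y values: none (0 points).
  x = 21: rhs = 0, matching y values: 0 (1 points).
  x = 22: rhs = 13, matching y values: 6, 17 (2 points).
Total affine count: 19.
Full point count |E(F_23)| = 19 + 1 = 20.
Hasse bound: |20 − (23+1)| = |-4| = 4 ≤ 2√23 ≈ 9.5917 ✓.


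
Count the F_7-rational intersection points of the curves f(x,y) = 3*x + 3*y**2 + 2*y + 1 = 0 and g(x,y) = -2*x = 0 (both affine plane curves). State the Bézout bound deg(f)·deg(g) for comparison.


Common zeros: ∅; count = 0; Bézout bound = 2.

deg(f) = 2, deg(g) = 1, so Bézout bound = 2.
Scan x ∈ F_7. For each x, list the y ∈ F_7 with f(x, y) ≡ 0 and those with g(x, y) ≡ 0 (mod 7); the common zeros in that column are the intersection.
  x = 0: f ≡ 0 at y ∈ ∅; g ≡ 0 at y ∈ {0, 1, 2, 3, 4, 5, 6}; common: ∅.
  x = 1: f ≡ 0 at y ∈ ∅; g ≡ 0 at y ∈ ∅; common: ∅.
  x = 2: f ≡ 0 at y ∈ {0, 4}; g ≡ 0 at y ∈ ∅; common: ∅.
  x = 3: f ≡ 0 at y ∈ ∅; g ≡ 0 at y ∈ ∅; common: ∅.
  x = 4: f ≡ 0 at y ∈ {5, 6}; g ≡ 0 at y ∈ ∅; common: ∅.
  x = 5: f ≡ 0 at y ∈ {1, 3}; g ≡ 0 at y ∈ ∅; common: ∅.
  x = 6: f ≡ 0 at y ∈ {2}; g ≡ 0 at y ∈ ∅; common: ∅.
Collecting: common zeros = ∅, so the count is 0.
Comparison with the Bézout bound: 0 ≤ 2 = deg(f)·deg(g), as expected for curves with no common component (the affine F_7-count falls short of the bound because intersections may lie at infinity, over extension fields, or carry multiplicity).


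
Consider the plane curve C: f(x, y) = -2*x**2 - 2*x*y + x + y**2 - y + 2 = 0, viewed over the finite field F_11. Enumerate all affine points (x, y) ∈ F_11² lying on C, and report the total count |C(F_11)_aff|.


Affine F_11-points: {(0, 5), (0, 7), (1, 5), (1, 9), (4, 3), (4, 6), (7, 6), (7, 9), (10, 3), (10, 7)}; count = 10.

For each of the 121 pairs (x, y) ∈ F_11², evaluate f(x, y) mod 11. Record the zeros.
  x = 0: [0↦2, 1↦2, 2↦4, 3↦8, 4↦3, 5↦0, 6↦10, 7↦0, 8↦3, 9↦8, 10↦4]  zeros at y ∈ {5, 7}
  x = 1: [0↦1, 1↦10, 2↦10, 3↦1, 4↦5, 5↦0, 6↦8, 7↦7, 8↦8, 9↦0, 10↦5]  zeros at y ∈ {5, 9}
  x = 2: [0↦7, 1↦3, 2↦1, 3↦1, 4↦3, 5↦7, 6↦2, 7↦10, 8↦9, 9↦10, 10↦2]  zeros at y ∈ ∅
  x = 3: [0↦9, 1↦3, 2↦10, 3↦8, 4↦8, 5↦10, 6↦3, 7↦9, 8↦6, 9↦5, 10↦6]  zeros at y ∈ ∅
  x = 4: [0↦7, 1↦10, 2↦4, 3↦0, 4↦9, 5↦9, 6↦0, 7↦4, 8↦10, 9↦7, 10↦6]  zeros at y ∈ {3, 6}
  x = 5: [0↦1, 1↦2, 2↦5, 3↦10, 4↦6, 5↦4, 6↦4, 7↦6, 8↦10, 9↦5, 10↦2]  zeros at y ∈ ∅
  x = 6: [0↦2, 1↦1, 2↦2, 3↦5, 4↦10, 5↦6, 6↦4, 7↦4, 8↦6, 9↦10, 10↦5]  zeros at y ∈ ∅
  x = 7: [0↦10, 1↦7, 2↦6, 3↦7, 4↦10, 5↦4, 6↦0, 7↦9, 8↦9, 9↦0, 10↦4]  zeros at y ∈ {6, 9}
  x = 8: [0↦3, 1↦9, 2↦6, 3↦5, 4↦6, 5↦9, 6↦3, 7↦10, 8↦8, 9↦8, 10↦10]  zeros at y ∈ ∅
  x = 9: [0↦3, 1↦7, 2↦2, 3↦10, 4↦9, 5↦10, 6↦2, 7↦7, 8↦3, 9↦1, 10↦1]  zeros at y ∈ ∅
  x = 10: [0↦10, 1↦1, 2↦5, 3↦0, 4↦8, 5↦7, 6↦8, 7↦0, 8↦5, 9↦1, 10↦10]  zeros at y ∈ {3, 7}
Collecting zeros: affine points = {(0, 5), (0, 7), (1, 5), (1, 9), (4, 3), (4, 6), (7, 6), (7, 9), (10, 3), (10, 7)}.
Total count |C(F_11)_aff| = 10.


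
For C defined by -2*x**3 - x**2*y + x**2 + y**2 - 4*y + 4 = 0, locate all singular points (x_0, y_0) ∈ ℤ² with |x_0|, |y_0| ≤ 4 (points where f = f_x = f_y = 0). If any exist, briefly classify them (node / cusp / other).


Singular points: {(0, 2)}; classification: node.

Compute partial derivatives:
  f_x = -6*x**2 - 2*x*y + 2*x.
  f_y = -x**2 + 2*y - 4.
Scan x_0 ∈ {−4, ..., 4}. For each x_0, f_y(x_0, y) is a polynomial in y; find its integer roots y ∈ {−4, ..., 4}, then test f_x and f at those candidates.
  x = -4: f_y(-4, y) = 2*y - 20; no integer root y with |y| ≤ 4.
  x = -3: f_y(-3, y) = 2*y - 13; no integer root y with |y| ≤ 4.
  x = -2: f_y(-2, y) = 2*y - 8; vanishes at y ∈ {4}. (-2, 4): f_x = -12 ≠ 0.
  x = -1: f_y(-1, y) = 2*y - 5; no integer root y with |y| ≤ 4.
  x = 0: f_y(0, y) = 2*y - 4; vanishes at y ∈ {2}. (0, 2): f_x = 0, f = 0 — SINGULAR.
  x = 1: f_y(1, y) = 2*y - 5; no integer root y with |y| ≤ 4.
  x = 2: f_y(2, y) = 2*y - 8; vanishes at y ∈ {4}. (2, 4): f_x = -36 ≠ 0.
  x = 3: f_y(3, y) = 2*y - 13; no integer root y with |y| ≤ 4.
  x = 4: f_y(4, y) = 2*y - 20; no integer root y with |y| ≤ 4.
Only singular point on the grid: (0, 2).
Classify: substitute x = 0 + u, y = 2 + v and expand: f = -2*u**3 - u**2*v - u**2 + v**2.
No constant or linear terms (consistent with a singular point). Quadratic part: -u**2 + v**2. Cubic part: -2*u**3 - u**2*v.
The quadratic part v**2 - u**2 = (v − u)(v + u) splits into two distinct linear factors, so there are two distinct tangent lines y − 2 = ±(x − 0) — this is a node (ordinary double point).
Classification: node.


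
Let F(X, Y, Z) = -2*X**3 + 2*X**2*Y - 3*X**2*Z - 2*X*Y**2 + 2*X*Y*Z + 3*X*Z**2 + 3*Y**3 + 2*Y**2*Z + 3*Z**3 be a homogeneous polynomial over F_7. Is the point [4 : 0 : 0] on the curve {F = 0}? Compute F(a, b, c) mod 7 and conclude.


F(4,0,0) ≡ 5 (mod 7); P is NOT on the curve.

Evaluate F(4, 0, 0) term-by-term (mod 7).
  -2*X**3 ↦ -2·64·1·1 = -128
  2*X**2*Y ↦ 2·16·0·1 = 0
  -3*X**2*Z ↦ -3·16·1·0 = 0
  -2*X*Y**2 ↦ -2·4·0·1 = 0
  2*X*Y*Z ↦ 2·4·0·0 = 0
  3*X*Z**2 ↦ 3·4·1·0 = 0
  3*Y**3 ↦ 3·1·0·1 = 0
  2*Y**2*Z ↦ 2·1·0·0 = 0
  3*Z**3 ↦ 3·1·1·0 = 0
Sum: F(4, 0, 0) = (-128) + (0) + (0) + (0) + (0) + (0) + (0) + (0) + (0) = -128.
Reducing mod 7: -128 ≡ 5 (mod 7).
Since F(a, b, c) ≡ 5 ≠ 0 (mod 7), P does NOT lie on the curve.


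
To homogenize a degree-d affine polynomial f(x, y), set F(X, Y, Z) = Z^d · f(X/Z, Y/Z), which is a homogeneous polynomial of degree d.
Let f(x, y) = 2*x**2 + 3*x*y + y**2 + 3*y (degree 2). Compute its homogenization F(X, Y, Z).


F(X, Y, Z) = 2*X**2 + 3*X*Y + Y**2 + 3*Y*Z

deg(f) = 2.
Substitute x = X/Z, y = Y/Z into f, then multiply by Z^2.
  monomial 2·x^2·y^0 ↦ 2·X^2·Y^0·Z^0.
  monomial 3·x^1·y^1 ↦ 3·X^1·Y^1·Z^0.
  monomial 1·x^0·y^2 ↦ 1·X^0·Y^2·Z^0.
  monomial 3·x^0·y^1 ↦ 3·X^0·Y^1·Z^1.
Collecting: F(X, Y, Z) = 2*X**2 + 3*X*Y + Y**2 + 3*Y*Z.


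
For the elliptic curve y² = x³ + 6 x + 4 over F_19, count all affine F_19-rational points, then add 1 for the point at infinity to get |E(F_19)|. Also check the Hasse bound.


Affine points = {(0, 2), (0, 17), (1, 7), (1, 12), (2, 9), (2, 10), (3, 7), (3, 12), (4, 4), (4, 15), (5, 8), (5, 11), (6, 3), (6, 16), (7, 3), (7, 16), (10, 0), (14, 1), (14, 18), (15, 7), (15, 12), (16, 4), (16, 15), (18, 4), (18, 15)}; affine count = 25; |E(F_19)| = 26.

Discriminant check: Δ ∝ 4a³ + 27b² = 4·6³ + 27·4² = 4·216 + 27·16 ≡ 4 (mod 19). Nonzero ⇒ E is nonsingular.
For each x ∈ F_19, compute rhs = x³ + 6·x + 4 mod 19, then count y ∈ F_19 with y² ≡ rhs.
  x = 0: rhs = 4, matching y values: 2, 17 (2 points).
  x = 1: rhs = 11, matching y values: 7, 12 (2 points).
  x = 2: rhs = 5, matching y values: 9, 10 (2 points).
  x = 3: rhs = 11, matching y values: 7, 12 (2 points).
  x = 4: rhs = 16, matching y values: 4, 15 (2 points).
  x = 5: rhs = 7, matching y values: 8, 11 (2 points).
  x = 6: rhs = 9, matching y values: 3, 16 (2 points).
  x = 7: rhs = 9, matching y values: 3, 16 (2 points).
  x = 8: rhs = 13, matching y values: none (0 points).
  x = 9: rhs = 8, matching y values: none (0 points).
  x = 10: rhs = 0, matching y values: 0 (1 points).
  x = 11: rhs = 14, matching y values: none (0 points).
  x = 12: rhs = 18, matching y values: none (0 points).
  x = 13: rhs = 18, matching y values: none (0 points).
  x = 14: rhs = 1, matching y values: 1, 18 (2 points).
  x = 15: rhs = 11, matching y values: 7, 12 (2 points).
  x = 16: rhs = 16, matching y values: 4, 15 (2 points).
  x = 17: rhs = 3, matching y values: none (0 points).
  x = 18: rhs = 16, matching y values: 4, 15 (2 points).
Total affine count: 25.
Full point count |E(F_19)| = 25 + 1 = 26.
Hasse bound: |26 − (19+1)| = |6| = 6 ≤ 2√19 ≈ 8.7178 ✓.


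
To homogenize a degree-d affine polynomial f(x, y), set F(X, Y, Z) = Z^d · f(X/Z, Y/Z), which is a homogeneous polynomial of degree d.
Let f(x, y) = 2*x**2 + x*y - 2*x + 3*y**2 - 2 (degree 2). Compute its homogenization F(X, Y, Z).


F(X, Y, Z) = 2*X**2 + X*Y - 2*X*Z + 3*Y**2 - 2*Z**2

deg(f) = 2.
Substitute x = X/Z, y = Y/Z into f, then multiply by Z^2.
  monomial 2·x^2·y^0 ↦ 2·X^2·Y^0·Z^0.
  monomial 1·x^1·y^1 ↦ 1·X^1·Y^1·Z^0.
  monomial -2·x^1·y^0 ↦ -2·X^1·Y^0·Z^1.
  monomial 3·x^0·y^2 ↦ 3·X^0·Y^2·Z^0.
  monomial -2·x^0·y^0 ↦ -2·X^0·Y^0·Z^2.
Collecting: F(X, Y, Z) = 2*X**2 + X*Y - 2*X*Z + 3*Y**2 - 2*Z**2.


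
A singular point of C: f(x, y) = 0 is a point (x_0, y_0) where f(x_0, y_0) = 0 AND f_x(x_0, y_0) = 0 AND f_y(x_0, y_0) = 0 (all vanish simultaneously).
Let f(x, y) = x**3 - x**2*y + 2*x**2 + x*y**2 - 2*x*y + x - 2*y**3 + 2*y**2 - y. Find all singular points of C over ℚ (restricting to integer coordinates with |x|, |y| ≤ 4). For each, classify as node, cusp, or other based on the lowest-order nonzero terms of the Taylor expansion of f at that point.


Singular points: {(-1, 0)}; classification: node.

Compute partial derivatives:
  f_x = 3*x**2 - 2*x*y + 4*x + y**2 - 2*y + 1.
  f_y = -x**2 + 2*x*y - 2*x - 6*y**2 + 4*y - 1.
Scan x_0 ∈ {−4, ..., 4}. For each x_0, f_y(x_0, y) is a polynomial in y; find its integer roots y ∈ {−4, ..., 4}, then test f_x and f at those candidates.
  x = -4: f_y(-4, y) = -6*y**2 - 4*y - 9; no integer root y with |y| ≤ 4.
  x = -3: f_y(-3, y) = -6*y**2 - 2*y - 4; no integer root y with |y| ≤ 4.
  x = -2: f_y(-2, y) = -6*y**2 - 1; no integer root y with |y| ≤ 4.
  x = -1: f_y(-1, y) = -6*y**2 + 2*y; vanishes at y ∈ {0}. (-1, 0): f_x = 0, f = 0 — SINGULAR.
  x = 0: f_y(0, y) = -6*y**2 + 4*y - 1; no integer root y with |y| ≤ 4.
  x = 1: f_y(1, y) = -6*y**2 + 6*y - 4; no integer root y with |y| ≤ 4.
  x = 2: f_y(2, y) = -6*y**2 + 8*y - 9; no integer root y with |y| ≤ 4.
  x = 3: f_y(3, y) = -6*y**2 + 10*y - 16; no integer root y with |y| ≤ 4.
  x = 4: f_y(4, y) = -6*y**2 + 12*y - 25; no integer root y with |y| ≤ 4.
Only singular point on the grid: (-1, 0).
Classify: substitute x = -1 + u, y = 0 + v and expand: f = u**3 - u**2*v - u**2 + u*v**2 - 2*v**3 + v**2.
No constant or linear terms (consistent with a singular point). Quadratic part: -u**2 + v**2. Cubic part: u**3 - u**2*v + u*v**2 - 2*v**3.
The quadratic part v**2 - u**2 = (v − u)(v + u) splits into two distinct linear factors, so there are two distinct tangent lines y − 0 = ±(x − -1) — this is a node (ordinary double point).
Classification: node.


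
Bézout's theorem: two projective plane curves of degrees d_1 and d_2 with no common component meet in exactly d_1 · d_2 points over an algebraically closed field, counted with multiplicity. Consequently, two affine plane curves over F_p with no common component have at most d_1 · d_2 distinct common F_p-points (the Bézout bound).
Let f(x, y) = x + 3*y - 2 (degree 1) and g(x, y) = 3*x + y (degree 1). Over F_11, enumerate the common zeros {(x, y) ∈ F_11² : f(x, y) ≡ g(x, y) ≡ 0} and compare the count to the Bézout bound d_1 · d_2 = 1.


Common zeros: {(8, 9)}; count = 1; Bézout bound = 1.

deg(f) = 1, deg(g) = 1, so Bézout bound = 1.
Scan x ∈ F_11. For each x, list the y ∈ F_11 with f(x, y) ≡ 0 and those with g(x, y) ≡ 0 (mod 11); the common zeros in that column are the intersection.
  x = 0: f ≡ 0 at y ∈ {8}; g ≡ 0 at y ∈ {0}; common: ∅.
  x = 1: f ≡ 0 at y ∈ {4}; g ≡ 0 at y ∈ {8}; common: ∅.
  x = 2: f ≡ 0 at y ∈ {0}; g ≡ 0 at y ∈ {5}; common: ∅.
  x = 3: f ≡ 0 at y ∈ {7}; g ≡ 0 at y ∈ {2}; common: ∅.
  x = 4: f ≡ 0 at y ∈ {3}; g ≡ 0 at y ∈ {10}; common: ∅.
  x = 5: f ≡ 0 at y ∈ {10}; g ≡ 0 at y ∈ {7}; common: ∅.
  x = 6: f ≡ 0 at y ∈ {6}; g ≡ 0 at y ∈ {4}; common: ∅.
  x = 7: f ≡ 0 at y ∈ {2}; g ≡ 0 at y ∈ {1}; common: ∅.
  x = 8: f ≡ 0 at y ∈ {9}; g ≡ 0 at y ∈ {9}; common: {9}.
  x = 9: f ≡ 0 at y ∈ {5}; g ≡ 0 at y ∈ {6}; common: ∅.
  x = 10: f ≡ 0 at y ∈ {1}; g ≡ 0 at y ∈ {3}; common: ∅.
Collecting: common zeros = {(8, 9)}, so the count is 1.
Comparison with the Bézout bound: 1 ≤ 1 = deg(f)·deg(g), as expected for curves with no common component (the bound is attained).


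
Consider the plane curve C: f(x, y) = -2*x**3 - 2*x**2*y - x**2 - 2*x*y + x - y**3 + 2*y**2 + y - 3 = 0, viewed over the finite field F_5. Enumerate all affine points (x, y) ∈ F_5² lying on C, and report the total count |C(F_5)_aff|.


Affine F_5-points: {(1, 0), (3, 1)}; count = 2.

For each of the 25 pairs (x, y) ∈ F_5², evaluate f(x, y) mod 5. Record the zeros.
  x = 0: [0↦2, 1↦4, 2↦4, 3↦1, 4↦4]  zeros at y ∈ ∅
  x = 1: [0↦0, 1↦3, 2↦4, 3↦2, 4↦1]  zeros at y ∈ {0}
  x = 2: [0↦4, 1↦4, 2↦2, 3↦2, 4↦3]  zeros at y ∈ ∅
  x = 3: [0↦2, 1↦0, 2↦1, 3↦4, 4↦3]  zeros at y ∈ {1}
  x = 4: [0↦2, 1↦4, 2↦4, 3↦1, 4↦4]  zeros at y ∈ ∅
Collecting zeros: affine points = {(1, 0), (3, 1)}.
Total count |C(F_5)_aff| = 2.


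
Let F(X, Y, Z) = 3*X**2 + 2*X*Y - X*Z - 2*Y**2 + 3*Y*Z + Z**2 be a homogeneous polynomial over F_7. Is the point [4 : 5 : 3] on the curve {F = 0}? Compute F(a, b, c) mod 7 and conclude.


F(4,5,3) ≡ 3 (mod 7); P is NOT on the curve.

Evaluate F(4, 5, 3) term-by-term (mod 7).
  3*X**2 ↦ 3·16·1·1 = 48
  2*X*Y ↦ 2·4·5·1 = 40
  -X*Z ↦ -1·4·1·3 = -12
  -2*Y**2 ↦ -2·1·25·1 = -50
  3*Y*Z ↦ 3·1·5·3 = 45
  Z**2 ↦ 1·1·1·9 = 9
Sum: F(4, 5, 3) = (48) + (40) + (-12) + (-50) + (45) + (9) = 80.
Reducing mod 7: 80 ≡ 3 (mod 7).
Since F(a, b, c) ≡ 3 ≠ 0 (mod 7), P does NOT lie on the curve.


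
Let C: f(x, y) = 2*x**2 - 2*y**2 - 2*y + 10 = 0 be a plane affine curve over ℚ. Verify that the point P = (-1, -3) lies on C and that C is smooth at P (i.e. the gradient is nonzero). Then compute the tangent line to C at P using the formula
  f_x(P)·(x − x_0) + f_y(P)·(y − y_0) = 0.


Tangent line at P: -4*x + 10*y + 26 = 0.

Step 1: f(-1, -3) = 0, so P lies on C.
Step 2: partial derivatives
  f_x(x, y) = 4*x, f_y(x, y) = -4*y - 2.
  f_x(P) = -4, f_y(P) = 10 (gradient nonzero, so P is smooth).
Step 3: tangent line at P: -4·(x − -1) + 10·(y − -3) = 0.
Expanding: -4*x + 10*y + 26 = 0.


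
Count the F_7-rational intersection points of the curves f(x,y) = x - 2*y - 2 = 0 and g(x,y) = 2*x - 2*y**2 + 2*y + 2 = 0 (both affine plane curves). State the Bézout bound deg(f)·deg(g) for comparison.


Common zeros: {(5, 5)}; count = 1; Bézout bound = 2.

deg(f) = 1, deg(g) = 2, so Bézout bound = 2.
Scan x ∈ F_7. For each x, list the y ∈ F_7 with f(x, y) ≡ 0 and those with g(x, y) ≡ 0 (mod 7); the common zeros in that column are the intersection.
  x = 0: f ≡ 0 at y ∈ {6}; g ≡ 0 at y ∈ ∅; common: ∅.
  x = 1: f ≡ 0 at y ∈ {3}; g ≡ 0 at y ∈ {2, 6}; common: ∅.
  x = 2: f ≡ 0 at y ∈ {0}; g ≡ 0 at y ∈ ∅; common: ∅.
  x = 3: f ≡ 0 at y ∈ {4}; g ≡ 0 at y ∈ ∅; common: ∅.
  x = 4: f ≡ 0 at y ∈ {1}; g ≡ 0 at y ∈ {4}; common: ∅.
  x = 5: f ≡ 0 at y ∈ {5}; g ≡ 0 at y ∈ {3, 5}; common: {5}.
  x = 6: f ≡ 0 at y ∈ {2}; g ≡ 0 at y ∈ {0, 1}; common: ∅.
Collecting: common zeros = {(5, 5)}, so the count is 1.
Comparison with the Bézout bound: 1 ≤ 2 = deg(f)·deg(g), as expected for curves with no common component (the affine F_7-count falls short of the bound because intersections may lie at infinity, over extension fields, or carry multiplicity).


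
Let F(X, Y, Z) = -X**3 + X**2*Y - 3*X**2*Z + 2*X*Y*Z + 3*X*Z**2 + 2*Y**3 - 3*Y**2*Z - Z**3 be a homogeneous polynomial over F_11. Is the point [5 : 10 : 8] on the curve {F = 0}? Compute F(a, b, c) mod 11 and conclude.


F(5,10,8) ≡ 10 (mod 11); P is NOT on the curve.

Evaluate F(5, 10, 8) term-by-term (mod 11).
  -X**3 ↦ -1·125·1·1 = -125
  X**2*Y ↦ 1·25·10·1 = 250
  -3*X**2*Z ↦ -3·25·1·8 = -600
  2*X*Y*Z ↦ 2·5·10·8 = 800
  3*X*Z**2 ↦ 3·5·1·64 = 960
  2*Y**3 ↦ 2·1·1000·1 = 2000
  -3*Y**2*Z ↦ -3·1·100·8 = -2400
  -Z**3 ↦ -1·1·1·512 = -512
Sum: F(5, 10, 8) = (-125) + (250) + (-600) + (800) + (960) + (2000) + (-2400) + (-512) = 373.
Reducing mod 11: 373 ≡ 10 (mod 11).
Since F(a, b, c) ≡ 10 ≠ 0 (mod 11), P does NOT lie on the curve.


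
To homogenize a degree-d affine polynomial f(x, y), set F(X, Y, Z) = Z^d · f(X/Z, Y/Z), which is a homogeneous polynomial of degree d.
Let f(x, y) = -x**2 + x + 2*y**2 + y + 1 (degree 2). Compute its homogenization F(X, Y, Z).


F(X, Y, Z) = -X**2 + X*Z + 2*Y**2 + Y*Z + Z**2

deg(f) = 2.
Substitute x = X/Z, y = Y/Z into f, then multiply by Z^2.
  monomial -1·x^2·y^0 ↦ -1·X^2·Y^0·Z^0.
  monomial 1·x^1·y^0 ↦ 1·X^1·Y^0·Z^1.
  monomial 2·x^0·y^2 ↦ 2·X^0·Y^2·Z^0.
  monomial 1·x^0·y^1 ↦ 1·X^0·Y^1·Z^1.
  monomial 1·x^0·y^0 ↦ 1·X^0·Y^0·Z^2.
Collecting: F(X, Y, Z) = -X**2 + X*Z + 2*Y**2 + Y*Z + Z**2.


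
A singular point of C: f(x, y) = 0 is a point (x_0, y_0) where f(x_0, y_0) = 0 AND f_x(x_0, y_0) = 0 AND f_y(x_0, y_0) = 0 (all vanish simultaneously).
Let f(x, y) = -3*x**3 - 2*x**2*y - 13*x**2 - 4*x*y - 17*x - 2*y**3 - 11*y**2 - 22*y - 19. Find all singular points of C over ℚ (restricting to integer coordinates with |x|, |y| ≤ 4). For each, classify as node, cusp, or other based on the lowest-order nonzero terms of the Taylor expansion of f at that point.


Singular points: {(-1, -2)}; classification: cusp.

Compute partial derivatives:
  f_x = -9*x**2 - 4*x*y - 26*x - 4*y - 17.
  f_y = -2*x**2 - 4*x - 6*y**2 - 22*y - 22.
Scan x_0 ∈ {−4, ..., 4}. For each x_0, f_y(x_0, y) is a polynomial in y; find its integer roots y ∈ {−4, ..., 4}, then test f_x and f at those candidates.
  x = -4: f_y(-4, y) = -6*y**2 - 22*y - 38; no integer root y with |y| ≤ 4.
  x = -3: f_y(-3, y) = -6*y**2 - 22*y - 28; no integer root y with |y| ≤ 4.
  x = -2: f_y(-2, y) = -6*y**2 - 22*y - 22; no integer root y with |y| ≤ 4.
  x = -1: f_y(-1, y) = -6*y**2 - 22*y - 20; vanishes at y ∈ {-2}. (-1, -2): f_x = 0, f = 0 — SINGULAR.
  x = 0: f_y(0, y) = -6*y**2 - 22*y - 22; no integer root y with |y| ≤ 4.
  x = 1: f_y(1, y) = -6*y**2 - 22*y - 28; no integer root y with |y| ≤ 4.
  x = 2: f_y(2, y) = -6*y**2 - 22*y - 38; no integer root y with |y| ≤ 4.
  x = 3: f_y(3, y) = -6*y**2 - 22*y - 52; no integer root y with |y| ≤ 4.
  x = 4: f_y(4, y) = -6*y**2 - 22*y - 70; no integer root y with |y| ≤ 4.
Only singular point on the grid: (-1, -2).
Classify: substitute x = -1 + u, y = -2 + v and expand: f = -3*u**3 - 2*u**2*v - 2*v**3 + v**2.
No constant or linear terms (consistent with a singular point). Quadratic part: v**2. Cubic part: -3*u**3 - 2*u**2*v - 2*v**3.
The quadratic part v**2 is a perfect square, so there is a single (double) tangent line v = 0, i.e. y = -2. Restricting the cubic part to that line (v = 0) leaves -3*u**3 ≠ 0, so f is not divisible by v and the branch is v² ≈ 3*u**3 to lowest order — this is a cusp.
Classification: cusp.


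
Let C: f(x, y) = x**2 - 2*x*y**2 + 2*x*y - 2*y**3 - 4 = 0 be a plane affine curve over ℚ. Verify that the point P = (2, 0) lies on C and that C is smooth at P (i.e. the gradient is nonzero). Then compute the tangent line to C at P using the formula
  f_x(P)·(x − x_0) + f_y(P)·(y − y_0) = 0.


Tangent line at P: 4*x + 4*y - 8 = 0.

Step 1: f(2, 0) = 0, so P lies on C.
Step 2: partial derivatives
  f_x(x, y) = 2*x - 2*y**2 + 2*y, f_y(x, y) = -4*x*y + 2*x - 6*y**2.
  f_x(P) = 4, f_y(P) = 4 (gradient nonzero, so P is smooth).
Step 3: tangent line at P: 4·(x − 2) + 4·(y − 0) = 0.
Expanding: 4*x + 4*y - 8 = 0.


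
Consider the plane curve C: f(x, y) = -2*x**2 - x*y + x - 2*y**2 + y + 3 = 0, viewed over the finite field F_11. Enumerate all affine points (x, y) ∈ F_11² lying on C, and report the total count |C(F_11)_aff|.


Affine F_11-points: {(0, 7), (0, 10), (1, 1), (1, 10), (6, 6), (6, 8), (7, 0), (7, 8), (8, 6), (8, 7), (10, 0), (10, 1)}; count = 12.

For each of the 121 pairs (x, y) ∈ F_11², evaluate f(x, y) mod 11. Record the zeros.
  x = 0: [0↦3, 1↦2, 2↦8, 3↦10, 4↦8, 5↦2, 6↦3, 7↦0, 8↦4, 9↦4, 10↦0]  zeros at y ∈ {7, 10}
  x = 1: [0↦2, 1↦0, 2↦5, 3↦6, 4↦3, 5↦7, 6↦7, 7↦3, 8↦6, 9↦5, 10↦0]  zeros at y ∈ {1, 10}
  x = 2: [0↦8, 1↦5, 2↦9, 3↦9, 4↦5, 5↦8, 6↦7, 7↦2, 8↦4, 9↦2, 10↦7]  zeros at y ∈ ∅
  x = 3: [0↦10, 1↦6, 2↦9, 3↦8, 4↦3, 5↦5, 6↦3, 7↦8, 8↦9, 9↦6, 10↦10]  zeros at y ∈ ∅
  x = 4: [0↦8, 1↦3, 2↦5, 3↦3, 4↦8, 5↦9, 6↦6, 7↦10, 8↦10, 9↦6, 10↦9]  zeros at y ∈ ∅
  x = 5: [0↦2, 1↦7, 2↦8, 3↦5, 4↦9, 5↦9, 6↦5, 7↦8, 8↦7, 9↦2, 10↦4]  zeros at y ∈ ∅
  x = 6: [0↦3, 1↦7, 2↦7, 3↦3, 4↦6, 5↦5, 6↦0, 7↦2, 8↦0, 9↦5, 10↦6]  zeros at y ∈ {6, 8}
  x = 7: [0↦0, 1↦3, 2↦2, 3↦8, 4↦10, 5↦8, 6↦2, 7↦3, 8↦0, 9↦4, 10↦4]  zeros at y ∈ {0, 8}
  x = 8: [0↦4, 1↦6, 2↦4, 3↦9, 4↦10, 5↦7, 6↦0, 7↦0, 8↦7, 9↦10, 10↦9]  zeros at y ∈ {6, 7}
  x = 9: [0↦4, 1↦5, 2↦2, 3↦6, 4↦6, 5↦2, 6↦5, 7↦4, 8↦10, 9↦1, 10↦10]  zeros at y ∈ ∅
  x = 10: [0↦0, 1↦0, 2↦7, 3↦10, 4↦9, 5↦4, 6↦6, 7↦4, 8↦9, 9↦10, 10↦7]  zeros at y ∈ {0, 1}
Collecting zeros: affine points = {(0, 7), (0, 10), (1, 1), (1, 10), (6, 6), (6, 8), (7, 0), (7, 8), (8, 6), (8, 7), (10, 0), (10, 1)}.
Total count |C(F_11)_aff| = 12.
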